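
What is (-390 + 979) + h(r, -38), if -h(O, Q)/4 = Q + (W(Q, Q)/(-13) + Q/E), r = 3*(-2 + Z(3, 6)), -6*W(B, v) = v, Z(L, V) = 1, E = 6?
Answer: 29963/39 ≈ 768.28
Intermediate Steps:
W(B, v) = -v/6
r = -3 (r = 3*(-2 + 1) = 3*(-1) = -3)
h(O, Q) = -184*Q/39 (h(O, Q) = -4*(Q + (-Q/6/(-13) + Q/6)) = -4*(Q + (-Q/6*(-1/13) + Q*(⅙))) = -4*(Q + (Q/78 + Q/6)) = -4*(Q + 7*Q/39) = -184*Q/39)
(-390 + 979) + h(r, -38) = (-390 + 979) - 184/39*(-38) = 589 + 6992/39 = 29963/39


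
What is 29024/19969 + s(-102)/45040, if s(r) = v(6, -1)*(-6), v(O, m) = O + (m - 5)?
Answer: 29024/19969 ≈ 1.4535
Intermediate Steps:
v(O, m) = -5 + O + m (v(O, m) = O + (-5 + m) = -5 + O + m)
s(r) = 0 (s(r) = (-5 + 6 - 1)*(-6) = 0*(-6) = 0)
29024/19969 + s(-102)/45040 = 29024/19969 + 0/45040 = 29024*(1/19969) + 0*(1/45040) = 29024/19969 + 0 = 29024/19969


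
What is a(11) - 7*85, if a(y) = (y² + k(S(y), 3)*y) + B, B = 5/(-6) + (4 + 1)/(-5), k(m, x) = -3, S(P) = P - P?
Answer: -3053/6 ≈ -508.83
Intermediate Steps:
S(P) = 0
B = -11/6 (B = 5*(-⅙) + 5*(-⅕) = -⅚ - 1 = -11/6 ≈ -1.8333)
a(y) = -11/6 + y² - 3*y (a(y) = (y² - 3*y) - 11/6 = -11/6 + y² - 3*y)
a(11) - 7*85 = (-11/6 + 11² - 3*11) - 7*85 = (-11/6 + 121 - 33) - 595 = 517/6 - 595 = -3053/6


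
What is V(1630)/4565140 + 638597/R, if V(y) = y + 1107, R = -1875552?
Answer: -727537830689/2140539364320 ≈ -0.33989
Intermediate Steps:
V(y) = 1107 + y
V(1630)/4565140 + 638597/R = (1107 + 1630)/4565140 + 638597/(-1875552) = 2737*(1/4565140) + 638597*(-1/1875552) = 2737/4565140 - 638597/1875552 = -727537830689/2140539364320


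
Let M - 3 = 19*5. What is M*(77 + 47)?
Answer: 12152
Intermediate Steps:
M = 98 (M = 3 + 19*5 = 3 + 95 = 98)
M*(77 + 47) = 98*(77 + 47) = 98*124 = 12152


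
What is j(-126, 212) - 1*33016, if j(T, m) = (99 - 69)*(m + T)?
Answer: -30436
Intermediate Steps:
j(T, m) = 30*T + 30*m (j(T, m) = 30*(T + m) = 30*T + 30*m)
j(-126, 212) - 1*33016 = (30*(-126) + 30*212) - 1*33016 = (-3780 + 6360) - 33016 = 2580 - 33016 = -30436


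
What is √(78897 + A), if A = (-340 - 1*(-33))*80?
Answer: √54337 ≈ 233.10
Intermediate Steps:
A = -24560 (A = (-340 + 33)*80 = -307*80 = -24560)
√(78897 + A) = √(78897 - 24560) = √54337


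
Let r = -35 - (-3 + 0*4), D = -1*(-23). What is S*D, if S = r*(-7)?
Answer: 5152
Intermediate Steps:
D = 23
r = -32 (r = -35 - (-3 + 0) = -35 - 1*(-3) = -35 + 3 = -32)
S = 224 (S = -32*(-7) = 224)
S*D = 224*23 = 5152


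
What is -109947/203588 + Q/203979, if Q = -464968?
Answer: -117088784297/41527676652 ≈ -2.8195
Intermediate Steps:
-109947/203588 + Q/203979 = -109947/203588 - 464968/203979 = -117088784297/41527676652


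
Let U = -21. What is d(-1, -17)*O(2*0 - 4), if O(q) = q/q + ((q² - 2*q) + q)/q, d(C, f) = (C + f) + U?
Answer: 156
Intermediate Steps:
d(C, f) = -21 + C + f (d(C, f) = (C + f) - 21 = -21 + C + f)
O(q) = 1 + (q² - q)/q
d(-1, -17)*O(2*0 - 4) = (-21 - 1 - 17)*(2*0 - 4) = -39*(0 - 4) = -39*(-4) = 156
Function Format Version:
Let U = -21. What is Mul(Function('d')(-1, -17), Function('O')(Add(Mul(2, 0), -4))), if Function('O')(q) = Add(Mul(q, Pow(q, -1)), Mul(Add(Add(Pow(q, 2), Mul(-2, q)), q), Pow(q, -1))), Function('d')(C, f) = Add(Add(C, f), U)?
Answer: 156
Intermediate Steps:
Function('d')(C, f) = Add(-21, C, f) (Function('d')(C, f) = Add(Add(C, f), -21) = Add(-21, C, f))
Function('O')(q) = Add(1, Mul(Pow(q, -1), Add(Pow(q, 2), Mul(-1, q)))) (Function('O')(q) = Add(1, Mul(Add(Pow(q, 2), Mul(-1, q)), Pow(q, -1))) = Add(1, Mul(Pow(q, -1), Add(Pow(q, 2), Mul(-1, q)))))
Mul(Function('d')(-1, -17), Function('O')(Add(Mul(2, 0), -4))) = Mul(Add(-21, -1, -17), Add(Mul(2, 0), -4)) = Mul(-39, Add(0, -4)) = Mul(-39, -4) = 156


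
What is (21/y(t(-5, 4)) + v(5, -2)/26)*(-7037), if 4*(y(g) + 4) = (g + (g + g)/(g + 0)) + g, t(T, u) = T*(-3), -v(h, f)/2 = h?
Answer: -1780361/52 ≈ -34238.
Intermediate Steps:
v(h, f) = -2*h
t(T, u) = -3*T
y(g) = -7/2 + g/2 (y(g) = -4 + ((g + (g + g)/(g + 0)) + g)/4 = -4 + ((g + (2*g)/g) + g)/4 = -4 + ((g + 2) + g)/4 = -4 + ((2 + g) + g)/4 = -4 + (2 + 2*g)/4 = -4 + (½ + g/2) = -7/2 + g/2)
(21/y(t(-5, 4)) + v(5, -2)/26)*(-7037) = (21/(-7/2 + (-3*(-5))/2) - 2*5/26)*(-7037) = (21/(-7/2 + (½)*15) - 10*1/26)*(-7037) = (21/(-7/2 + 15/2) - 5/13)*(-7037) = (21/4 - 5/13)*(-7037) = (253/52)*(-7037) = -1780361/52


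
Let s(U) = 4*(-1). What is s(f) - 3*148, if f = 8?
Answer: -448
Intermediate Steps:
s(U) = -4
s(f) - 3*148 = -4 - 3*148 = -4 - 444 = -448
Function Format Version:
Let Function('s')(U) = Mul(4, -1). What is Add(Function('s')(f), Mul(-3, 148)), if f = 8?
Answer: -448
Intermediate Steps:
Function('s')(U) = -4
Add(Function('s')(f), Mul(-3, 148)) = Add(-4, Mul(-3, 148)) = Add(-4, -444) = -448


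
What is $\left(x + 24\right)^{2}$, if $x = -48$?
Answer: $576$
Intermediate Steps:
$\left(x + 24\right)^{2} = \left(-48 + 24\right)^{2} = \left(-24\right)^{2} = 576$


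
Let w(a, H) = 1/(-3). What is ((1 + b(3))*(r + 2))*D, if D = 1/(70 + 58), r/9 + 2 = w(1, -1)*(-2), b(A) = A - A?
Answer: -5/64 ≈ -0.078125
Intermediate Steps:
w(a, H) = -⅓
b(A) = 0
r = -12 (r = -18 + 9*(-⅓*(-2)) = -18 + 9*(⅔) = -18 + 6 = -12)
D = 1/128 ≈ 0.0078125
((1 + b(3))*(r + 2))*D = ((1 + 0)*(-12 + 2))*(1/128) = (1*(-10))*(1/128) = -10*1/128 = -5/64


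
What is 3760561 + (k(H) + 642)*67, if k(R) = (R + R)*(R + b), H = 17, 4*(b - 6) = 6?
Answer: 3859386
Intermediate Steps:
b = 15/2 (b = 6 + (1/4)*6 = 6 + 3/2 = 15/2 ≈ 7.5000)
k(R) = 2*R*(15/2 + R) (k(R) = (R + R)*(R + 15/2) = (2*R)*(15/2 + R) = 2*R*(15/2 + R))
3760561 + (k(H) + 642)*67 = 3760561 + (17*(15 + 2*17) + 642)*67 = 3760561 + (17*(15 + 34) + 642)*67 = 3760561 + (17*49 + 642)*67 = 3760561 + (833 + 642)*67 = 3760561 + 1475*67 = 3760561 + 98825 = 3859386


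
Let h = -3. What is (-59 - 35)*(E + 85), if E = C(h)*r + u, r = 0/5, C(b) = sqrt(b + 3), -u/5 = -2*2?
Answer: -9870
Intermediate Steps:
u = 20 (u = -(-10)*2 = -5*(-4) = 20)
C(b) = sqrt(3 + b)
r = 0 (r = 0*(1/5) = 0)
E = 20 (E = sqrt(3 - 3)*0 + 20 = sqrt(0)*0 + 20 = 0*0 + 20 = 0 + 20 = 20)
(-59 - 35)*(E + 85) = (-59 - 35)*(20 + 85) = -94*105 = -9870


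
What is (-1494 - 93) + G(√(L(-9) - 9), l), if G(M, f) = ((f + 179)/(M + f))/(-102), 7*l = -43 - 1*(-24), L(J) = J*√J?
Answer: -1587 + 617/(357*(19/7 - √(-9 - 27*I))) ≈ -1587.0 - 0.39587*I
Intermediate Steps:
L(J) = J^(3/2)
l = -19/7 (l = (-43 - 1*(-24))/7 = (-43 + 24)/7 = (⅐)*(-19) = -19/7 ≈ -2.7143)
G(M, f) = -(179 + f)/(102*(M + f)) (G(M, f) = ((179 + f)/(M + f))*(-1/102) = -(179 + f)/(102*(M + f)))
(-1494 - 93) + G(√(L(-9) - 9), l) = (-1494 - 93) + (-179 - 1*(-19/7))/(102*(√((-9)^(3/2) - 9) - 19/7)) = -1587 + (-179 + 19/7)/(102*(√(-27*I - 9) - 19/7)) = -1587 + (1/102)*(-1234/7)/(√(-9 - 27*I) - 19/7) = -1587 + (1/102)*(-1234/7)/(-19/7 + √(-9 - 27*I)) = -1587 - 617/(357*(-19/7 + √(-9 - 27*I)))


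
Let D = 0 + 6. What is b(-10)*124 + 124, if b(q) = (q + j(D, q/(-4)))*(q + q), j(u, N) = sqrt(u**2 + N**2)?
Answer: 8804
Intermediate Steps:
D = 6
j(u, N) = sqrt(N**2 + u**2)
b(q) = 2*q*(q + sqrt(36 + q**2/16)) (b(q) = (q + sqrt((q/(-4))**2 + 6**2))*(q + q) = (q + sqrt((q*(-1/4))**2 + 36))*(2*q) = (q + sqrt((-q/4)**2 + 36))*(2*q) = (q + sqrt(q**2/16 + 36))*(2*q) = (q + sqrt(36 + q**2/16))*(2*q) = 2*q*(q + sqrt(36 + q**2/16)))
b(-10)*124 + 124 = ((1/2)*(-10)*(sqrt(576 + (-10)**2) + 4*(-10)))*124 + 124 = ((1/2)*(-10)*(sqrt(576 + 100) - 40))*124 + 124 = ((1/2)*(-10)*(sqrt(676) - 40))*124 + 124 = ((1/2)*(-10)*(26 - 40))*124 + 124 = ((1/2)*(-10)*(-14))*124 + 124 = 70*124 + 124 = 8680 + 124 = 8804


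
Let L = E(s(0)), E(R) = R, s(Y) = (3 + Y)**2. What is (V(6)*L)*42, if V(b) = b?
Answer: 2268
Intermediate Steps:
L = 9 (L = (3 + 0)**2 = 3**2 = 9)
(V(6)*L)*42 = (6*9)*42 = 54*42 = 2268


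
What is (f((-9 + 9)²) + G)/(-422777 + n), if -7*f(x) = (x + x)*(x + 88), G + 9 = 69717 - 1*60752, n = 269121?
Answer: -2239/38414 ≈ -0.058286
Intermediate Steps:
G = 8956 (G = -9 + (69717 - 1*60752) = -9 + (69717 - 60752) = -9 + 8965 = 8956)
f(x) = -2*x*(88 + x)/7 (f(x) = -(x + x)*(x + 88)/7 = -2*x*(88 + x)/7)
(f((-9 + 9)²) + G)/(-422777 + n) = (-2*(-9 + 9)²*(88 + (-9 + 9)²)/7 + 8956)/(-422777 + 269121) = (-2/7*0²*(88 + 0²) + 8956)/(-153656) = (-2/7*0*(88 + 0) + 8956)*(-1/153656) = (-2/7*0*88 + 8956)*(-1/153656) = (0 + 8956)*(-1/153656) = 8956*(-1/153656) = -2239/38414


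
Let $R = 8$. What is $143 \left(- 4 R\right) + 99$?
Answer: $-4477$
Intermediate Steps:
$143 \left(- 4 R\right) + 99 = 143 \left(\left(-4\right) 8\right) + 99 = 143 \left(-32\right) + 99 = -4576 + 99 = -4477$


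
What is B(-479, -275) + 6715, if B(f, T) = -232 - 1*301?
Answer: 6182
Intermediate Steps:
B(f, T) = -533 (B(f, T) = -232 - 301 = -533)
B(-479, -275) + 6715 = -533 + 6715 = 6182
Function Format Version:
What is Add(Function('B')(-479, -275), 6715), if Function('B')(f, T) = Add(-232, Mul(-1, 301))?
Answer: 6182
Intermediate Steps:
Function('B')(f, T) = -533 (Function('B')(f, T) = Add(-232, -301) = -533)
Add(Function('B')(-479, -275), 6715) = Add(-533, 6715) = 6182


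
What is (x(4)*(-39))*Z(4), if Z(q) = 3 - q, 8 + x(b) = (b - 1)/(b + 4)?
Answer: -2379/8 ≈ -297.38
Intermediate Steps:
x(b) = -8 + (-1 + b)/(4 + b) (x(b) = -8 + (b - 1)/(b + 4) = -8 + (-1 + b)/(4 + b))
(x(4)*(-39))*Z(4) = (((-33 - 7*4)/(4 + 4))*(-39))*(3 - 1*4) = (((-33 - 28)/8)*(-39))*(3 - 4) = (((1/8)*(-61))*(-39))*(-1) = -61/8*(-39)*(-1) = (2379/8)*(-1) = -2379/8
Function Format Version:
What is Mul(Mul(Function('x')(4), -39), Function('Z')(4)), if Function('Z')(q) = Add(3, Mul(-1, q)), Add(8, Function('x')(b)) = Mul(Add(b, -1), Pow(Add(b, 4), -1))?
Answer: Rational(-2379, 8) ≈ -297.38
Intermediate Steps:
Function('x')(b) = Add(-8, Mul(Pow(Add(4, b), -1), Add(-1, b))) (Function('x')(b) = Add(-8, Mul(Add(b, -1), Pow(Add(b, 4), -1))) = Add(-8, Mul(Add(-1, b), Pow(Add(4, b), -1))) = Add(-8, Mul(Pow(Add(4, b), -1), Add(-1, b))))
Mul(Mul(Function('x')(4), -39), Function('Z')(4)) = Mul(Mul(Mul(Pow(Add(4, 4), -1), Add(-33, Mul(-7, 4))), -39), Add(3, Mul(-1, 4))) = Mul(Mul(Mul(Pow(8, -1), Add(-33, -28)), -39), Add(3, -4)) = Mul(Mul(Mul(Rational(1, 8), -61), -39), -1) = Mul(Mul(Rational(-61, 8), -39), -1) = Mul(Rational(2379, 8), -1) = Rational(-2379, 8)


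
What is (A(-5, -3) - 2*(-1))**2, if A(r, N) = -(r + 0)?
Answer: 49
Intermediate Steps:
A(r, N) = -r
(A(-5, -3) - 2*(-1))**2 = (-1*(-5) - 2*(-1))**2 = (5 + 2)**2 = 7**2 = 49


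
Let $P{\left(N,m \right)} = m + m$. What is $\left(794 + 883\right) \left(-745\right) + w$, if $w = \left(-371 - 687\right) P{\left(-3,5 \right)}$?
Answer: $-1259945$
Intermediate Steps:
$P{\left(N,m \right)} = 2 m$
$w = -10580$ ($w = \left(-371 - 687\right) 2 \cdot 5 = \left(-1058\right) 10 = -10580$)
$\left(794 + 883\right) \left(-745\right) + w = \left(794 + 883\right) \left(-745\right) - 10580 = 1677 \left(-745\right) - 10580 = -1249365 - 10580 = -1259945$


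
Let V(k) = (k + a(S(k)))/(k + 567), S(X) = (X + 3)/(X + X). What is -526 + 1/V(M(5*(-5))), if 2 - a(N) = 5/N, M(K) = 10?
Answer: -21955/56 ≈ -392.05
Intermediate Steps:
S(X) = (3 + X)/(2*X) (S(X) = (3 + X)/((2*X)) = (3 + X)*(1/(2*X)) = (3 + X)/(2*X))
a(N) = 2 - 5/N
V(k) = (2 + k - 10*k/(3 + k))/(567 + k) (V(k) = (k + (2 - 5*2*k/(3 + k)))/(k + 567) = (k + (2 - 10*k/(3 + k)))/(567 + k) = (2 + k - 10*k/(3 + k))/(567 + k))
-526 + 1/V(M(5*(-5))) = -526 + 1/((6 - 8*10 + 10*(3 + 10))/((3 + 10)*(567 + 10))) = -526 + 1/((6 - 80 + 10*13)/(13*577)) = -526 + 1/((1/13)*(1/577)*(6 - 80 + 130)) = -526 + 1/((1/13)*(1/577)*56) = -526 + 1/(56/7501) = -526 + 7501/56 = -21955/56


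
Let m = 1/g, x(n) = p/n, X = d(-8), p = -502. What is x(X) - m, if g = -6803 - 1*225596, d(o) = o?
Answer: 58332153/929596 ≈ 62.750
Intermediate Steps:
g = -232399 (g = -6803 - 225596 = -232399)
X = -8
x(n) = -502/n
m = -1/232399 (m = 1/(-232399) = -1/232399 ≈ -4.3029e-6)
x(X) - m = -502/(-8) - 1*(-1/232399) = -502*(-1/8) + 1/232399 = 251/4 + 1/232399 = 58332153/929596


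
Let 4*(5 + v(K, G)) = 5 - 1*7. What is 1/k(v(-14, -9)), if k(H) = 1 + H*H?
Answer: 4/125 ≈ 0.032000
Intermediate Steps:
v(K, G) = -11/2 (v(K, G) = -5 + (5 - 1*7)/4 = -5 + (5 - 7)/4 = -5 + (¼)*(-2) = -5 - ½ = -11/2)
k(H) = 1 + H²
1/k(v(-14, -9)) = 1/(1 + (-11/2)²) = 1/(1 + 121/4) = 1/(125/4) = 4/125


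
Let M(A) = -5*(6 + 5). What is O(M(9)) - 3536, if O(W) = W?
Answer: -3591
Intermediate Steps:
M(A) = -55 (M(A) = -5*11 = -55)
O(M(9)) - 3536 = -55 - 3536 = -3591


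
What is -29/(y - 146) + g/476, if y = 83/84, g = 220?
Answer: 959839/1449539 ≈ 0.66217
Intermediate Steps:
y = 83/84 (y = 83*(1/84) = 83/84 ≈ 0.98810)
-29/(y - 146) + g/476 = -29/(83/84 - 146) + 220/476 = -29/(-12181/84) + 220*(1/476) = -29*(-84/12181) + 55/119 = 2436/12181 + 55/119 = 959839/1449539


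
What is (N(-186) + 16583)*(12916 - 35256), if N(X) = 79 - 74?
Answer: -370575920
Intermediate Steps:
N(X) = 5
(N(-186) + 16583)*(12916 - 35256) = (5 + 16583)*(12916 - 35256) = 16588*(-22340) = -370575920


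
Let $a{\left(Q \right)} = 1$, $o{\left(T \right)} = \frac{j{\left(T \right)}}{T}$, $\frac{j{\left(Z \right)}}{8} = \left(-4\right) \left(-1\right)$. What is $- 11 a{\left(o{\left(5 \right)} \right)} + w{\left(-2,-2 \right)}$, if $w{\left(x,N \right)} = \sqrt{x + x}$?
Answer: $-11 + 2 i \approx -11.0 + 2.0 i$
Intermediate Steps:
$j{\left(Z \right)} = 32$ ($j{\left(Z \right)} = 8 \left(\left(-4\right) \left(-1\right)\right) = 8 \cdot 4 = 32$)
$w{\left(x,N \right)} = \sqrt{2} \sqrt{x}$ ($w{\left(x,N \right)} = \sqrt{2 x} = \sqrt{2} \sqrt{x}$)
$o{\left(T \right)} = \frac{32}{T}$
$- 11 a{\left(o{\left(5 \right)} \right)} + w{\left(-2,-2 \right)} = \left(-11\right) 1 + \sqrt{2} \sqrt{-2} = -11 + \sqrt{2} i \sqrt{2} = -11 + 2 i$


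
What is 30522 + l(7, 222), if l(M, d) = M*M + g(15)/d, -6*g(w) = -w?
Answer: 13573529/444 ≈ 30571.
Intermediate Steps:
g(w) = w/6 (g(w) = -(-1)*w/6 = w/6)
l(M, d) = M**2 + 5/(2*d) (l(M, d) = M*M + ((1/6)*15)/d = M**2 + 5/(2*d))
30522 + l(7, 222) = 30522 + (7**2 + (5/2)/222) = 30522 + (49 + (5/2)*(1/222)) = 30522 + (49 + 5/444) = 30522 + 21761/444 = 13573529/444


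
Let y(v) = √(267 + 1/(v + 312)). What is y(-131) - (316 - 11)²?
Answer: -93025 + 2*√2186842/181 ≈ -93009.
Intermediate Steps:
y(v) = √(267 + 1/(312 + v))
y(-131) - (316 - 11)² = √((83305 + 267*(-131))/(312 - 131)) - (316 - 11)² = √((83305 - 34977)/181) - 1*305² = √((1/181)*48328) - 1*93025 = √(48328/181) - 93025 = 2*√2186842/181 - 93025 = -93025 + 2*√2186842/181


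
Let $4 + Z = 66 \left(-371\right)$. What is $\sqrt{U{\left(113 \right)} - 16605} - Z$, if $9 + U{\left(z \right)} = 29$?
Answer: $24490 + i \sqrt{16585} \approx 24490.0 + 128.78 i$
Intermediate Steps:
$U{\left(z \right)} = 20$ ($U{\left(z \right)} = -9 + 29 = 20$)
$Z = -24490$ ($Z = -4 + 66 \left(-371\right) = -4 - 24486 = -24490$)
$\sqrt{U{\left(113 \right)} - 16605} - Z = \sqrt{20 - 16605} - -24490 = \sqrt{-16585} + 24490 = i \sqrt{16585} + 24490 = 24490 + i \sqrt{16585}$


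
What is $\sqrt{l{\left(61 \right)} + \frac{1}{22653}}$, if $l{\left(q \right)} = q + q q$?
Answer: $\frac{\sqrt{215640569499}}{7551} \approx 61.498$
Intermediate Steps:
$l{\left(q \right)} = q + q^{2}$
$\sqrt{l{\left(61 \right)} + \frac{1}{22653}} = \sqrt{61 \left(1 + 61\right) + \frac{1}{22653}} = \sqrt{61 \cdot 62 + \frac{1}{22653}} = \sqrt{3782 + \frac{1}{22653}} = \sqrt{\frac{85673647}{22653}} = \frac{\sqrt{215640569499}}{7551}$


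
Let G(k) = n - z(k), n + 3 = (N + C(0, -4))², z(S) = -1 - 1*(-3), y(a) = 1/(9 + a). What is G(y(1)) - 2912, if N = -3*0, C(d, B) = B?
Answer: -2901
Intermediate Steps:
N = 0
z(S) = 2 (z(S) = -1 + 3 = 2)
n = 13 (n = -3 + (0 - 4)² = -3 + (-4)² = -3 + 16 = 13)
G(k) = 11 (G(k) = 13 - 1*2 = 13 - 2 = 11)
G(y(1)) - 2912 = 11 - 2912 = -2901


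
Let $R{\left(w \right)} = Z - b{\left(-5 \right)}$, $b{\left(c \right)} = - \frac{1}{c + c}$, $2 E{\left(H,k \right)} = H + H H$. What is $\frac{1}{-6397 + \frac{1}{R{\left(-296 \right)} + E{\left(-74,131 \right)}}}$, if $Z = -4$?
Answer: $- \frac{26969}{172520683} \approx -0.00015632$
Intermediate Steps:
$E{\left(H,k \right)} = \frac{H}{2} + \frac{H^{2}}{2}$ ($E{\left(H,k \right)} = \frac{H + H H}{2} = \frac{H + H^{2}}{2} = \frac{H}{2} + \frac{H^{2}}{2}$)
$b{\left(c \right)} = - \frac{1}{2 c}$
$R{\left(w \right)} = - \frac{41}{10}$ ($R{\left(w \right)} = -4 - - \frac{1}{2 \left(-5\right)} = -4 - \left(- \frac{1}{2}\right) \left(- \frac{1}{5}\right) = -4 - \frac{1}{10} = - \frac{41}{10}$)
$\frac{1}{-6397 + \frac{1}{R{\left(-296 \right)} + E{\left(-74,131 \right)}}} = \frac{1}{-6397 + \frac{1}{- \frac{41}{10} + \frac{1}{2} \left(-74\right) \left(1 - 74\right)}} = \frac{1}{-6397 + \frac{1}{- \frac{41}{10} + \frac{1}{2} \left(-74\right) \left(-73\right)}} = \frac{1}{-6397 + \frac{1}{- \frac{41}{10} + 2701}} = \frac{1}{-6397 + \frac{1}{\frac{26969}{10}}} = \frac{1}{-6397 + \frac{10}{26969}} = \frac{1}{- \frac{172520683}{26969}} = - \frac{26969}{172520683}$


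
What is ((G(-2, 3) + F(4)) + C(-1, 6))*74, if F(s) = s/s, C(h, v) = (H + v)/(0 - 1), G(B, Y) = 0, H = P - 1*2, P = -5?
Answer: 148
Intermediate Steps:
H = -7 (H = -5 - 1*2 = -5 - 2 = -7)
C(h, v) = 7 - v (C(h, v) = (-7 + v)/(0 - 1) = (-7 + v)/(-1) = (-7 + v)*(-1) = 7 - v)
F(s) = 1
((G(-2, 3) + F(4)) + C(-1, 6))*74 = ((0 + 1) + (7 - 1*6))*74 = (1 + (7 - 6))*74 = (1 + 1)*74 = 2*74 = 148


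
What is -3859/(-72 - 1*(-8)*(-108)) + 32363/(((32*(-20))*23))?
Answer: 3314089/1722240 ≈ 1.9243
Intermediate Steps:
-3859/(-72 - 1*(-8)*(-108)) + 32363/(((32*(-20))*23)) = -3859/(-72 + 8*(-108)) + 32363/((-640*23)) = -3859/(-72 - 864) + 32363/(-14720) = -3859/(-936) + 32363*(-1/14720) = -3859*(-1/936) - 32363/14720 = 3859/936 - 32363/14720 = 3314089/1722240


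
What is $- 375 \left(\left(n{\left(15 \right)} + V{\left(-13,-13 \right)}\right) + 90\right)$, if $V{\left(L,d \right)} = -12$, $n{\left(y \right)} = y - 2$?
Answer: $-34125$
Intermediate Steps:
$n{\left(y \right)} = -2 + y$ ($n{\left(y \right)} = y - 2 = -2 + y$)
$- 375 \left(\left(n{\left(15 \right)} + V{\left(-13,-13 \right)}\right) + 90\right) = - 375 \left(\left(\left(-2 + 15\right) - 12\right) + 90\right) = - 375 \left(\left(13 - 12\right) + 90\right) = - 375 \left(1 + 90\right) = \left(-375\right) 91 = -34125$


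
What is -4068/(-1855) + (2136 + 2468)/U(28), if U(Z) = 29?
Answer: 8658392/53795 ≈ 160.95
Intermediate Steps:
-4068/(-1855) + (2136 + 2468)/U(28) = -4068/(-1855) + (2136 + 2468)/29 = -4068*(-1/1855) + 4604*(1/29) = 4068/1855 + 4604/29 = 8658392/53795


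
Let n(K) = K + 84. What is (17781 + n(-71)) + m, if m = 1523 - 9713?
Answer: 9604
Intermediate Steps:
n(K) = 84 + K
m = -8190
(17781 + n(-71)) + m = (17781 + (84 - 71)) - 8190 = (17781 + 13) - 8190 = 17794 - 8190 = 9604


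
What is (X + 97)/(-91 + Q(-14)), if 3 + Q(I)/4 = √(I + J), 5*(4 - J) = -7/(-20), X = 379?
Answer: -1225700/269253 - 4760*I*√1007/269253 ≈ -4.5522 - 0.561*I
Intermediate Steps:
J = 393/100 (J = 4 - (-7)/(5*(-20)) = 4 - (-7)*(-1)/(5*20) = 4 - ⅕*7/20 = 4 - 7/100 = 393/100 ≈ 3.9300)
Q(I) = -12 + 4*√(393/100 + I) (Q(I) = -12 + 4*√(I + 393/100) = -12 + 4*√(393/100 + I))
(X + 97)/(-91 + Q(-14)) = (379 + 97)/(-91 + (-12 + 2*√(393 + 100*(-14))/5)) = 476/(-91 + (-12 + 2*√(393 - 1400)/5)) = 476/(-91 + (-12 + 2*√(-1007)/5)) = 476/(-91 + (-12 + 2*(I*√1007)/5)) = 476/(-91 + (-12 + 2*I*√1007/5)) = 476/(-103 + 2*I*√1007/5)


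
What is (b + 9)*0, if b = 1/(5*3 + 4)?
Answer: 0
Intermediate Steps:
b = 1/19 (b = 1/(15 + 4) = 1/19 ≈ 0.052632)
(b + 9)*0 = (1/19 + 9)*0 = (172/19)*0 = 0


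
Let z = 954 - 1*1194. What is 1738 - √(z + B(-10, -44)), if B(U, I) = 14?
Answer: 1738 - I*√226 ≈ 1738.0 - 15.033*I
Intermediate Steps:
z = -240 (z = 954 - 1194 = -240)
1738 - √(z + B(-10, -44)) = 1738 - √(-240 + 14) = 1738 - √(-226) = 1738 - I*√226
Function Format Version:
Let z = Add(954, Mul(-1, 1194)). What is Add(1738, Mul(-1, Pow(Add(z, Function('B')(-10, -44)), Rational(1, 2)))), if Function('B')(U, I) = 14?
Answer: Add(1738, Mul(-1, I, Pow(226, Rational(1, 2)))) ≈ Add(1738.0, Mul(-15.033, I))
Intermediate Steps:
z = -240 (z = Add(954, -1194) = -240)
Add(1738, Mul(-1, Pow(Add(z, Function('B')(-10, -44)), Rational(1, 2)))) = Add(1738, Mul(-1, Pow(Add(-240, 14), Rational(1, 2)))) = Add(1738, Mul(-1, Pow(-226, Rational(1, 2)))) = Add(1738, Mul(-1, Mul(I, Pow(226, Rational(1, 2))))) = Add(1738, Mul(-1, I, Pow(226, Rational(1, 2))))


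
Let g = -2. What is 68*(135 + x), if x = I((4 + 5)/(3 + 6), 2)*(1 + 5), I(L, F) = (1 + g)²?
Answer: 9588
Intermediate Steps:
I(L, F) = 1 (I(L, F) = (1 - 2)² = (-1)² = 1)
x = 6 (x = 1*(1 + 5) = 1*6 = 6)
68*(135 + x) = 68*(135 + 6) = 68*141 = 9588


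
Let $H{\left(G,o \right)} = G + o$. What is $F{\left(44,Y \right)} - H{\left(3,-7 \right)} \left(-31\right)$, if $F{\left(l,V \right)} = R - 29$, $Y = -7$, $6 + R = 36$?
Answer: $-123$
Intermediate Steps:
$R = 30$ ($R = -6 + 36 = 30$)
$F{\left(l,V \right)} = 1$ ($F{\left(l,V \right)} = 30 - 29 = 1$)
$F{\left(44,Y \right)} - H{\left(3,-7 \right)} \left(-31\right) = 1 - \left(3 - 7\right) \left(-31\right) = 1 - \left(-4\right) \left(-31\right) = 1 - 124 = -123$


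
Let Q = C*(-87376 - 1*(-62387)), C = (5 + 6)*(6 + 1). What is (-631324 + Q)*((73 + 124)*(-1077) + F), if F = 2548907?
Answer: -5971480214026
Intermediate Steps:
C = 77 (C = 11*7 = 77)
Q = -1924153 (Q = 77*(-87376 - 1*(-62387)) = 77*(-87376 + 62387) = 77*(-24989) = -1924153)
(-631324 + Q)*((73 + 124)*(-1077) + F) = (-631324 - 1924153)*((73 + 124)*(-1077) + 2548907) = -2555477*(197*(-1077) + 2548907) = -2555477*(-212169 + 2548907) = -2555477*2336738 = -5971480214026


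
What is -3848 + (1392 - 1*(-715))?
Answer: -1741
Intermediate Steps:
-3848 + (1392 - 1*(-715)) = -3848 + (1392 + 715) = -3848 + 2107 = -1741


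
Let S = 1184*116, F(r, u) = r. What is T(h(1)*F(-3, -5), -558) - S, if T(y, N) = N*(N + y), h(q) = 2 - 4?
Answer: 170672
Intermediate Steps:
h(q) = -2
S = 137344
T(h(1)*F(-3, -5), -558) - S = -558*(-558 - 2*(-3)) - 1*137344 = -558*(-558 + 6) - 137344 = -558*(-552) - 137344 = 308016 - 137344 = 170672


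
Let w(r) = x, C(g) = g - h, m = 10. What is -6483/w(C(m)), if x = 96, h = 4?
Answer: -2161/32 ≈ -67.531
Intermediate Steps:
C(g) = -4 + g (C(g) = g - 1*4 = g - 4 = -4 + g)
w(r) = 96
-6483/w(C(m)) = -6483/96 = -6483*1/96 = -2161/32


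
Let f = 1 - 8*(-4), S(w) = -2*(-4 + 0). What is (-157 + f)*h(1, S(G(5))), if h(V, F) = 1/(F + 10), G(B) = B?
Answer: -62/9 ≈ -6.8889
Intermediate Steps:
S(w) = 8 (S(w) = -2*(-4) = 8)
h(V, F) = 1/(10 + F)
f = 33 (f = 1 + 32 = 33)
(-157 + f)*h(1, S(G(5))) = (-157 + 33)/(10 + 8) = -124/18 = -124*1/18 = -62/9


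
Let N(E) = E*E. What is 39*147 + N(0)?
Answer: 5733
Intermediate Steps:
N(E) = E²
39*147 + N(0) = 39*147 + 0² = 5733 + 0 = 5733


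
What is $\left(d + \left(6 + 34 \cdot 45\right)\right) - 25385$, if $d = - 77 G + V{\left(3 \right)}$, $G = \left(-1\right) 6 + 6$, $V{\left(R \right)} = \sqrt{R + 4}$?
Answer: $-23849 + \sqrt{7} \approx -23846.0$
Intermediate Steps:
$V{\left(R \right)} = \sqrt{4 + R}$
$G = 0$ ($G = -6 + 6 = 0$)
$d = \sqrt{7}$ ($d = \left(-77\right) 0 + \sqrt{4 + 3} = 0 + \sqrt{7} = \sqrt{7} \approx 2.6458$)
$\left(d + \left(6 + 34 \cdot 45\right)\right) - 25385 = \left(\sqrt{7} + \left(6 + 34 \cdot 45\right)\right) - 25385 = \left(\sqrt{7} + \left(6 + 1530\right)\right) - 25385 = \left(\sqrt{7} + 1536\right) - 25385 = \left(1536 + \sqrt{7}\right) - 25385 = -23849 + \sqrt{7}$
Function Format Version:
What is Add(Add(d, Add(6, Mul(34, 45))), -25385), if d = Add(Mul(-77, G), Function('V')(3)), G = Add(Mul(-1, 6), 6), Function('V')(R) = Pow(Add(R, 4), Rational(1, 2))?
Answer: Add(-23849, Pow(7, Rational(1, 2))) ≈ -23846.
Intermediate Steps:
Function('V')(R) = Pow(Add(4, R), Rational(1, 2))
G = 0 (G = Add(-6, 6) = 0)
d = Pow(7, Rational(1, 2)) (d = Add(Mul(-77, 0), Pow(Add(4, 3), Rational(1, 2))) = Add(0, Pow(7, Rational(1, 2))) = Pow(7, Rational(1, 2)) ≈ 2.6458)
Add(Add(d, Add(6, Mul(34, 45))), -25385) = Add(Add(Pow(7, Rational(1, 2)), Add(6, Mul(34, 45))), -25385) = Add(Add(Pow(7, Rational(1, 2)), Add(6, 1530)), -25385) = Add(Add(Pow(7, Rational(1, 2)), 1536), -25385) = Add(Add(1536, Pow(7, Rational(1, 2))), -25385) = Add(-23849, Pow(7, Rational(1, 2)))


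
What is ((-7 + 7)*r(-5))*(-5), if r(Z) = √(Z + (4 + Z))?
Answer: 0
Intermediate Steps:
r(Z) = √(4 + 2*Z)
((-7 + 7)*r(-5))*(-5) = ((-7 + 7)*√(4 + 2*(-5)))*(-5) = (0*√(4 - 10))*(-5) = (0*√(-6))*(-5) = (0*(I*√6))*(-5) = 0*(-5) = 0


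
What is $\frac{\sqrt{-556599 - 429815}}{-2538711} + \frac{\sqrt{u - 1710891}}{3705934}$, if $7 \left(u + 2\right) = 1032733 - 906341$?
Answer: $\frac{i \left(- 3705934 \sqrt{986414} + 7616133 \sqrt{188093}\right)}{9408295411074} \approx - 4.0133 \cdot 10^{-5} i$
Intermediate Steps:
$u = 18054$ ($u = -2 + \frac{1032733 - 906341}{7} = -2 + \frac{1}{7} \cdot 126392 = -2 + 18056 = 18054$)
$\frac{\sqrt{-556599 - 429815}}{-2538711} + \frac{\sqrt{u - 1710891}}{3705934} = \frac{\sqrt{-556599 - 429815}}{-2538711} + \frac{\sqrt{18054 - 1710891}}{3705934} = \sqrt{-986414} \left(- \frac{1}{2538711}\right) + \sqrt{-1692837} \cdot \frac{1}{3705934} = i \sqrt{986414} \left(- \frac{1}{2538711}\right) + 3 i \sqrt{188093} \cdot \frac{1}{3705934} = - \frac{i \sqrt{986414}}{2538711} + \frac{3 i \sqrt{188093}}{3705934}$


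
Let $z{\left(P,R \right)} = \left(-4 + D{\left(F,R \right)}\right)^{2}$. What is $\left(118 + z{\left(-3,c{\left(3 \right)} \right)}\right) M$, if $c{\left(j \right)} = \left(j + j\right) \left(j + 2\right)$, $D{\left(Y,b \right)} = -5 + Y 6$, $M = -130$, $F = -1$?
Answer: $-44590$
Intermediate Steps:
$D{\left(Y,b \right)} = -5 + 6 Y$
$c{\left(j \right)} = 2 j \left(2 + j\right)$
$z{\left(P,R \right)} = 225$ ($z{\left(P,R \right)} = \left(-4 + \left(-5 + 6 \left(-1\right)\right)\right)^{2} = \left(-4 - 11\right)^{2} = \left(-15\right)^{2} = 225$)
$\left(118 + z{\left(-3,c{\left(3 \right)} \right)}\right) M = \left(118 + 225\right) \left(-130\right) = 343 \left(-130\right) = -44590$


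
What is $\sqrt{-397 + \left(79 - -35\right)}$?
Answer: $i \sqrt{283} \approx 16.823 i$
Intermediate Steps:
$\sqrt{-397 + \left(79 - -35\right)} = \sqrt{-397 + \left(79 + 35\right)} = \sqrt{-397 + 114} = \sqrt{-283} = i \sqrt{283}$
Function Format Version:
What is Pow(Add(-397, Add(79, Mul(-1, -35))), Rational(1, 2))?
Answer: Mul(I, Pow(283, Rational(1, 2))) ≈ Mul(16.823, I)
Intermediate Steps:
Pow(Add(-397, Add(79, Mul(-1, -35))), Rational(1, 2)) = Pow(Add(-397, Add(79, 35)), Rational(1, 2)) = Pow(Add(-397, 114), Rational(1, 2)) = Pow(-283, Rational(1, 2)) = Mul(I, Pow(283, Rational(1, 2)))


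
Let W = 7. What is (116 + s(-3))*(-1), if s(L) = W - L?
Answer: -126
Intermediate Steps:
s(L) = 7 - L
(116 + s(-3))*(-1) = (116 + (7 - 1*(-3)))*(-1) = (116 + (7 + 3))*(-1) = (116 + 10)*(-1) = 126*(-1) = -126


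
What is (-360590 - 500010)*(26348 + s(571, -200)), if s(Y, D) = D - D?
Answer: -22675088800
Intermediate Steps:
s(Y, D) = 0
(-360590 - 500010)*(26348 + s(571, -200)) = (-360590 - 500010)*(26348 + 0) = -860600*26348 = -22675088800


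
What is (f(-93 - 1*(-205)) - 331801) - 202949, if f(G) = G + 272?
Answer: -534366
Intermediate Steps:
f(G) = 272 + G
(f(-93 - 1*(-205)) - 331801) - 202949 = ((272 + (-93 - 1*(-205))) - 331801) - 202949 = ((272 + (-93 + 205)) - 331801) - 202949 = ((272 + 112) - 331801) - 202949 = (384 - 331801) - 202949 = -331417 - 202949 = -534366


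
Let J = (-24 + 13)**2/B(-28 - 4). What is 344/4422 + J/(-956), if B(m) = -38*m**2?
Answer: 6398645515/82248916992 ≈ 0.077796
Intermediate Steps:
J = -121/38912 (J = (-24 + 13)**2/((-38*(-28 - 4)**2)) = (-11)**2/((-38*(-32)**2)) = 121/((-38*1024)) = 121/(-38912) = 121*(-1/38912) = -121/38912 ≈ -0.0031096)
344/4422 + J/(-956) = 344/4422 - 121/38912/(-956) = 344*(1/4422) - 121/38912*(-1/956) = 172/2211 + 121/37199872 = 6398645515/82248916992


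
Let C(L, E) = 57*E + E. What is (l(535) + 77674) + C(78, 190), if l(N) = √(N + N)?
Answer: 88694 + √1070 ≈ 88727.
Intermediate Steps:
l(N) = √2*√N (l(N) = √(2*N) = √2*√N)
C(L, E) = 58*E
(l(535) + 77674) + C(78, 190) = (√2*√535 + 77674) + 58*190 = (√1070 + 77674) + 11020 = (77674 + √1070) + 11020 = 88694 + √1070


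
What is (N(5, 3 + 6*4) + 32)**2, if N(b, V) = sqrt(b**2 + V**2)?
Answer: (32 + sqrt(754))**2 ≈ 3535.4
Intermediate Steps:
N(b, V) = sqrt(V**2 + b**2)
(N(5, 3 + 6*4) + 32)**2 = (sqrt((3 + 6*4)**2 + 5**2) + 32)**2 = (sqrt((3 + 24)**2 + 25) + 32)**2 = (sqrt(27**2 + 25) + 32)**2 = (sqrt(729 + 25) + 32)**2 = (sqrt(754) + 32)**2 = (32 + sqrt(754))**2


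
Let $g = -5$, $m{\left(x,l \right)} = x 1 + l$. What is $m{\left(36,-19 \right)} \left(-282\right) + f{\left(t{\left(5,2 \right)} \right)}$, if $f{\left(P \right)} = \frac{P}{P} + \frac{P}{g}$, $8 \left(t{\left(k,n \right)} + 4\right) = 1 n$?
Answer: $- \frac{19169}{4} \approx -4792.3$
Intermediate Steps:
$t{\left(k,n \right)} = -4 + \frac{n}{8}$ ($t{\left(k,n \right)} = -4 + \frac{1 n}{8} = -4 + \frac{n}{8}$)
$m{\left(x,l \right)} = l + x$ ($m{\left(x,l \right)} = x + l = l + x$)
$f{\left(P \right)} = 1 - \frac{P}{5}$ ($f{\left(P \right)} = \frac{P}{P} + \frac{P}{-5} = 1 + P \left(- \frac{1}{5}\right) = 1 - \frac{P}{5}$)
$m{\left(36,-19 \right)} \left(-282\right) + f{\left(t{\left(5,2 \right)} \right)} = \left(-19 + 36\right) \left(-282\right) + \left(1 - \frac{-4 + \frac{1}{8} \cdot 2}{5}\right) = 17 \left(-282\right) + \left(1 - \frac{-4 + \frac{1}{4}}{5}\right) = -4794 + \left(1 - - \frac{3}{4}\right) = -4794 + \left(1 + \frac{3}{4}\right) = -4794 + \frac{7}{4} = - \frac{19169}{4}$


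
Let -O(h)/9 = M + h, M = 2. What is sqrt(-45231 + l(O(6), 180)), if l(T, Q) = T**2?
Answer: I*sqrt(40047) ≈ 200.12*I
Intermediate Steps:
O(h) = -18 - 9*h (O(h) = -9*(2 + h) = -18 - 9*h)
sqrt(-45231 + l(O(6), 180)) = sqrt(-45231 + (-18 - 9*6)**2) = sqrt(-45231 + (-18 - 54)**2) = sqrt(-45231 + (-72)**2) = sqrt(-45231 + 5184) = sqrt(-40047) = I*sqrt(40047)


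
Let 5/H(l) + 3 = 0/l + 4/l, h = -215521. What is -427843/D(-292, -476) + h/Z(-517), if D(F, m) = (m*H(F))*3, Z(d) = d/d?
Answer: -5621399054/26061 ≈ -2.1570e+5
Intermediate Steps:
H(l) = 5/(-3 + 4/l) (H(l) = 5/(-3 + (0/l + 4/l)) = 5/(-3 + (0 + 4/l)) = 5/(-3 + 4/l))
Z(d) = 1
D(F, m) = -15*F*m/(-4 + 3*F) (D(F, m) = (m*(-5*F/(-4 + 3*F)))*3 = -5*F*m/(-4 + 3*F)*3 = -15*F*m/(-4 + 3*F))
-427843/D(-292, -476) + h/Z(-517) = -427843/((-15*(-292)*(-476)/(-4 + 3*(-292)))) - 215521/1 = -427843/((-15*(-292)*(-476)/(-4 - 876))) - 215521*1 = -427843/((-15*(-292)*(-476)/(-880))) - 215521 = -427843/((-15*(-292)*(-476)*(-1/880))) - 215521 = -427843/26061/11 - 215521 = -427843*11/26061 - 215521 = -4706273/26061 - 215521 = -5621399054/26061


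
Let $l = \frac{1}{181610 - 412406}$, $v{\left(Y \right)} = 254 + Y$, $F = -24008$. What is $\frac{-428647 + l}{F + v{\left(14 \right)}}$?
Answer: $\frac{98930013013}{5479097040} \approx 18.056$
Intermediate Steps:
$l = - \frac{1}{230796}$ ($l = \frac{1}{-230796} = - \frac{1}{230796} \approx -4.3328 \cdot 10^{-6}$)
$\frac{-428647 + l}{F + v{\left(14 \right)}} = \frac{-428647 - \frac{1}{230796}}{-24008 + \left(254 + 14\right)} = - \frac{98930013013}{230796 \left(-24008 + 268\right)} = - \frac{98930013013}{230796 \left(-23740\right)} = \left(- \frac{98930013013}{230796}\right) \left(- \frac{1}{23740}\right) = \frac{98930013013}{5479097040}$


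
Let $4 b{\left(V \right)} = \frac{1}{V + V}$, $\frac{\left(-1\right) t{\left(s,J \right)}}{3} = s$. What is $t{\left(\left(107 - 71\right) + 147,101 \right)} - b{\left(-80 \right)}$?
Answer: $- \frac{351359}{640} \approx -549.0$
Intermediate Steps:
$t{\left(s,J \right)} = - 3 s$
$b{\left(V \right)} = \frac{1}{8 V}$ ($b{\left(V \right)} = \frac{1}{4 \left(V + V\right)} = \frac{1}{4 \cdot 2 V} = \frac{\frac{1}{2} \frac{1}{V}}{4} = \frac{1}{8 V}$)
$t{\left(\left(107 - 71\right) + 147,101 \right)} - b{\left(-80 \right)} = - 3 \left(\left(107 - 71\right) + 147\right) - \frac{1}{8 \left(-80\right)} = - 3 \left(36 + 147\right) - \frac{1}{8} \left(- \frac{1}{80}\right) = \left(-3\right) 183 - - \frac{1}{640} = -549 + \frac{1}{640} = - \frac{351359}{640}$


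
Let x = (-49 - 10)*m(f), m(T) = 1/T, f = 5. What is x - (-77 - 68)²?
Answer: -105184/5 ≈ -21037.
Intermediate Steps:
x = -59/5 (x = (-49 - 10)/5 = -59*⅕ = -59/5 ≈ -11.800)
x - (-77 - 68)² = -59/5 - (-77 - 68)² = -59/5 - 1*(-145)² = -59/5 - 1*21025 = -59/5 - 21025 = -105184/5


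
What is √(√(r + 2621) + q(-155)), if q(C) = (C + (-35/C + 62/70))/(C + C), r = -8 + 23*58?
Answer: √(2337566 + 4708900*√3947)/2170 ≈ 7.9575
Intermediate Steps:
r = 1326 (r = -8 + 1334 = 1326)
q(C) = (31/35 + C - 35/C)/(2*C) (q(C) = (C + (-35/C + 62*(1/70)))/((2*C)) = (C + (-35/C + 31/35))*(1/(2*C)) = (C + (31/35 - 35/C))*(1/(2*C)) = (31/35 + C - 35/C)*(1/(2*C)) = (31/35 + C - 35/C)/(2*C))
√(√(r + 2621) + q(-155)) = √(√(1326 + 2621) + (1/70)*(-1225 + 31*(-155) + 35*(-155)²)/(-155)²) = √(√3947 + (1/70)*(1/24025)*(-1225 - 4805 + 35*24025)) = √(√3947 + (1/70)*(1/24025)*(-1225 - 4805 + 840875)) = √(√3947 + (1/70)*(1/24025)*834845) = √(√3947 + 166969/336350) = √(166969/336350 + √3947)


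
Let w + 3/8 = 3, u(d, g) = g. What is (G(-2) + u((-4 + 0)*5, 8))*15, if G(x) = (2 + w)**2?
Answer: 28215/64 ≈ 440.86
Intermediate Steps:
w = 21/8 (w = -3/8 + 3 = 21/8 ≈ 2.6250)
G(x) = 1369/64 (G(x) = (2 + 21/8)**2 = (37/8)**2 = 1369/64)
(G(-2) + u((-4 + 0)*5, 8))*15 = (1369/64 + 8)*15 = (1881/64)*15 = 28215/64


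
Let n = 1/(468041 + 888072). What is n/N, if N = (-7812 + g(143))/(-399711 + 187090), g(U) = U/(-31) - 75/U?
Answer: 85686263/4272171413710 ≈ 2.0057e-5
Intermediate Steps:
g(U) = -75/U - U/31 (g(U) = U*(-1/31) - 75/U = -U/31 - 75/U = -75/U - U/31)
N = 34653370/942548893 (N = (-7812 + (-75/143 - 1/31*143))/(-399711 + 187090) = (-7812 + (-75*1/143 - 143/31))/(-212621) = (-7812 + (-75/143 - 143/31))*(-1/212621) = (-7812 - 22774/4433)*(-1/212621) = -34653370/4433*(-1/212621) = 34653370/942548893 ≈ 0.036766)
n = 1/1356113 ≈ 7.3740e-7
n/N = 1/(1356113*(34653370/942548893)) = (1/1356113)*(942548893/34653370) = 85686263/4272171413710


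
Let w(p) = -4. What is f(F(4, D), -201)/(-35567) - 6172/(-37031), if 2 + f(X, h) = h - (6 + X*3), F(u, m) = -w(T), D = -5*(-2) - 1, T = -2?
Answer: 227703375/1317081577 ≈ 0.17288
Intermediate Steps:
D = 9 (D = 10 - 1 = 9)
F(u, m) = 4 (F(u, m) = -1*(-4) = 4)
f(X, h) = -8 + h - 3*X (f(X, h) = -2 + (h - (6 + X*3)) = -2 + (h - (6 + 3*X)) = -2 + (h + (-6 - 3*X)) = -2 + (-6 + h - 3*X) = -8 + h - 3*X)
f(F(4, D), -201)/(-35567) - 6172/(-37031) = (-8 - 201 - 3*4)/(-35567) - 6172/(-37031) = (-8 - 201 - 12)*(-1/35567) - 6172*(-1/37031) = -221*(-1/35567) + 6172/37031 = 221/35567 + 6172/37031 = 227703375/1317081577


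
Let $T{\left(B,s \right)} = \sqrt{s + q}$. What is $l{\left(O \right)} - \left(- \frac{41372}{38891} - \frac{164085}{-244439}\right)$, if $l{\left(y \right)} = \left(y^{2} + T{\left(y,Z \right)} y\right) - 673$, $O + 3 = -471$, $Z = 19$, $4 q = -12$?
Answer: $\frac{2111458851633516}{9506477149} \approx 2.2211 \cdot 10^{5}$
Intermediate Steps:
$q = -3$ ($q = \frac{1}{4} \left(-12\right) = -3$)
$T{\left(B,s \right)} = \sqrt{-3 + s}$ ($T{\left(B,s \right)} = \sqrt{s - 3} = \sqrt{-3 + s}$)
$O = -474$ ($O = -3 - 471 = -474$)
$l{\left(y \right)} = -673 + y^{2} + 4 y$ ($l{\left(y \right)} = \left(y^{2} + \sqrt{-3 + 19} y\right) - 673 = \left(y^{2} + \sqrt{16} y\right) - 673 = \left(y^{2} + 4 y\right) - 673 = -673 + y^{2} + 4 y$)
$l{\left(O \right)} - \left(- \frac{41372}{38891} - \frac{164085}{-244439}\right) = \left(-673 + \left(-474\right)^{2} + 4 \left(-474\right)\right) - \left(- \frac{41372}{38891} - \frac{164085}{-244439}\right) = \left(-673 + 224676 - 1896\right) - \left(\left(-41372\right) \frac{1}{38891} - - \frac{164085}{244439}\right) = 222107 - \left(- \frac{41372}{38891} + \frac{164085}{244439}\right) = 222107 - - \frac{3731500573}{9506477149} = 222107 + \frac{3731500573}{9506477149} = \frac{2111458851633516}{9506477149}$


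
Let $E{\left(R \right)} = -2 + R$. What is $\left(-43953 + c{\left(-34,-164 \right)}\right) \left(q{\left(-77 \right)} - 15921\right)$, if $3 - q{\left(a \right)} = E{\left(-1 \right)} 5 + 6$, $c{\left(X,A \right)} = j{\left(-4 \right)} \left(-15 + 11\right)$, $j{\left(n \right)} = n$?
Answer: $698993733$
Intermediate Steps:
$c{\left(X,A \right)} = 16$ ($c{\left(X,A \right)} = - 4 \left(-15 + 11\right) = \left(-4\right) \left(-4\right) = 16$)
$q{\left(a \right)} = 12$ ($q{\left(a \right)} = 3 - \left(\left(-2 - 1\right) 5 + 6\right) = 3 - \left(\left(-3\right) 5 + 6\right) = 3 - \left(-15 + 6\right) = 3 - -9 = 3 + 9 = 12$)
$\left(-43953 + c{\left(-34,-164 \right)}\right) \left(q{\left(-77 \right)} - 15921\right) = \left(-43953 + 16\right) \left(12 - 15921\right) = \left(-43937\right) \left(-15909\right) = 698993733$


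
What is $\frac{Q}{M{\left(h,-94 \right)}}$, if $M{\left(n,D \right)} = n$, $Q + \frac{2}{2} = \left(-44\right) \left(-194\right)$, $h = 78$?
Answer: $\frac{2845}{26} \approx 109.42$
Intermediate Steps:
$Q = 8535$ ($Q = -1 - -8536 = -1 + 8536 = 8535$)
$\frac{Q}{M{\left(h,-94 \right)}} = \frac{8535}{78} = 8535 \cdot \frac{1}{78} = \frac{2845}{26}$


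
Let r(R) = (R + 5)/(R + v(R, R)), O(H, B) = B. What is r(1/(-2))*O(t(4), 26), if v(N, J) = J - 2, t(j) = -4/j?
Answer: -39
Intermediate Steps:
v(N, J) = -2 + J
r(R) = (5 + R)/(-2 + 2*R) (r(R) = (R + 5)/(R + (-2 + R)) = (5 + R)/(-2 + 2*R))
r(1/(-2))*O(t(4), 26) = ((5 + 1/(-2))/(2*(-1 + 1/(-2))))*26 = ((5 + 1*(-1/2))/(2*(-1 + 1*(-1/2))))*26 = ((5 - 1/2)/(2*(-1 - 1/2)))*26 = ((1/2)*(9/2)/(-3/2))*26 = ((1/2)*(-2/3)*(9/2))*26 = -3/2*26 = -39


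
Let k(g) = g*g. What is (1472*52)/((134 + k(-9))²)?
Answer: 76544/46225 ≈ 1.6559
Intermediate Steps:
k(g) = g²
(1472*52)/((134 + k(-9))²) = (1472*52)/((134 + (-9)²)²) = 76544/((134 + 81)²) = 76544/(215²) = 76544/46225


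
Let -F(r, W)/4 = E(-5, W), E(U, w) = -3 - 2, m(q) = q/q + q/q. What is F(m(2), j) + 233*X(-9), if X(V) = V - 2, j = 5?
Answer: -2543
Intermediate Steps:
X(V) = -2 + V
m(q) = 2 (m(q) = 1 + 1 = 2)
E(U, w) = -5
F(r, W) = 20 (F(r, W) = -4*(-5) = 20)
F(m(2), j) + 233*X(-9) = 20 + 233*(-2 - 9) = 20 + 233*(-11) = 20 - 2563 = -2543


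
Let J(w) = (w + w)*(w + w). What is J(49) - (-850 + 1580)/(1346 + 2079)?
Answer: 6578594/685 ≈ 9603.8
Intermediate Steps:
J(w) = 4*w² (J(w) = (2*w)*(2*w) = 4*w²)
J(49) - (-850 + 1580)/(1346 + 2079) = 4*49² - (-850 + 1580)/(1346 + 2079) = 4*2401 - 730/3425 = 9604 - 730/3425 = 9604 - 1*146/685 = 9604 - 146/685 = 6578594/685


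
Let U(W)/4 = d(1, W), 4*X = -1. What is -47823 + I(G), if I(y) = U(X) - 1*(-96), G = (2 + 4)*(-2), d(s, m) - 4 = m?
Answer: -47712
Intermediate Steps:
d(s, m) = 4 + m
X = -¼ (X = (¼)*(-1) = -¼ ≈ -0.25000)
U(W) = 16 + 4*W (U(W) = 4*(4 + W) = 16 + 4*W)
G = -12 (G = 6*(-2) = -12)
I(y) = 111 (I(y) = (16 + 4*(-¼)) - 1*(-96) = (16 - 1) + 96 = 15 + 96 = 111)
-47823 + I(G) = -47823 + 111 = -47712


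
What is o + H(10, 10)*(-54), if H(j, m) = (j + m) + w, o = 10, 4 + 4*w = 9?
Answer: -2275/2 ≈ -1137.5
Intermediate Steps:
w = 5/4 (w = -1 + (¼)*9 = -1 + 9/4 = 5/4 ≈ 1.2500)
H(j, m) = 5/4 + j + m (H(j, m) = (j + m) + 5/4 = 5/4 + j + m)
o + H(10, 10)*(-54) = 10 + (5/4 + 10 + 10)*(-54) = 10 + (85/4)*(-54) = 10 - 2295/2 = -2275/2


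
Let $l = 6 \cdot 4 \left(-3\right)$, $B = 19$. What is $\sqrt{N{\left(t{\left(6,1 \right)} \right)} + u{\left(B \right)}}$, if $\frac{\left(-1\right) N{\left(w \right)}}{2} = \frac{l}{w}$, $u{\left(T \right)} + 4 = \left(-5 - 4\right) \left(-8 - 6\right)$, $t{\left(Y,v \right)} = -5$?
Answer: $\frac{\sqrt{2330}}{5} \approx 9.654$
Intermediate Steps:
$l = -72$ ($l = 24 \left(-3\right) = -72$)
$u{\left(T \right)} = 122$ ($u{\left(T \right)} = -4 + \left(-5 - 4\right) \left(-8 - 6\right) = -4 - -126 = -4 + 126 = 122$)
$N{\left(w \right)} = \frac{144}{w}$ ($N{\left(w \right)} = - 2 \left(- \frac{72}{w}\right) = \frac{144}{w}$)
$\sqrt{N{\left(t{\left(6,1 \right)} \right)} + u{\left(B \right)}} = \sqrt{\frac{144}{-5} + 122} = \sqrt{144 \left(- \frac{1}{5}\right) + 122} = \sqrt{- \frac{144}{5} + 122} = \sqrt{\frac{466}{5}} = \frac{\sqrt{2330}}{5}$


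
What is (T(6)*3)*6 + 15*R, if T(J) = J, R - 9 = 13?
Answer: 438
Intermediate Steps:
R = 22 (R = 9 + 13 = 22)
(T(6)*3)*6 + 15*R = (6*3)*6 + 15*22 = 18*6 + 330 = 108 + 330 = 438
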